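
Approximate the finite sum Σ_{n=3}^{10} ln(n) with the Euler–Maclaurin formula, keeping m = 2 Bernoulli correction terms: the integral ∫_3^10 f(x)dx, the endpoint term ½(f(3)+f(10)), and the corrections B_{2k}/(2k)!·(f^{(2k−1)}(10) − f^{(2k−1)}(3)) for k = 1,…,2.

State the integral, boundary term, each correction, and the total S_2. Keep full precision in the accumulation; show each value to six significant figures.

∫_3^10 ln(x) dx evaluates to 12.7300.
Endpoint term: (f(3) + f(10))/2 = (1.09861 + 2.30259)/2 = 1.70060.
So far: 14.4306.
k=1: B_{2}/(2)! × [f^{(1)}(10) − f^{(1)}(3)] = 1/12 × (0.100000 − 0.333333) = -0.0194444.
After k=1: 14.4112.
k=2: B_{4}/(4)! × [f^{(3)}(10) − f^{(3)}(3)] = −1/720 × (0.00200000 − 0.0740741) = 0.000100103.

S_2 ≈ 14.4113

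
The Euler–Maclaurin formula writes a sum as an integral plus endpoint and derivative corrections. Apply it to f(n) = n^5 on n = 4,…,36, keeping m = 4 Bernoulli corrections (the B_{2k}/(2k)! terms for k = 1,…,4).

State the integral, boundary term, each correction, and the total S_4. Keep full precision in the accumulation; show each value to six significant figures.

S_4 ≈ 3.93730e+08

∫_4^36 x^5 dx evaluates to 3.62796e+08.
½[f(4) + f(36)] = ½[1024.00 + 6.04662e+07] = 3.02336e+07.
So far: 3.93030e+08.
Order-1 term: 1/12 · (8.39808e+06 − 1280.00) = 699733.
Partial sum through k=1: 3.93730e+08.
Order-2 term: −1/720 · (77760.0 − 960.000) = -106.667.
Partial sum through k=2: 3.93730e+08.
Order-3 term: 1/30240 · (120.000 − 120.000) = 0.00000.
Partial sum through k=3: 3.93730e+08.
Order-4 term: −1/1209600 · (0.00000 − 0.00000) = 0.00000.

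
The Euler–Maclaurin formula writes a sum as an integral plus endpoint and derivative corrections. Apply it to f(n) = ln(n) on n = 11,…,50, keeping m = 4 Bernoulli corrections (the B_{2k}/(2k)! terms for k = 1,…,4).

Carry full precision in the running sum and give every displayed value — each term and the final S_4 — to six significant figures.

The integral term ∫_11^50 ln(x) dx = 130.224.
Boundary: ½(f(11) + f(50)) = ½(2.39790 + 3.91202) = 3.15496.
Running total after boundary: 133.379.
Correction k=1: B_{2}/2! · (f^{(1)}(50) − f^{(1)}(11)) = 1/12 · (0.0200000 − 0.0909091) = -0.00590909.
Running total after k=1: 133.373.
Correction k=2: B_{4}/4! · (f^{(3)}(50) − f^{(3)}(11)) = −1/720 · (1.60000e-05 − 0.00150263) = 2.06476e-06.
Running total after k=2: 133.373.
Correction k=3: B_{6}/6! · (f^{(5)}(50) − f^{(5)}(11)) = 1/30240 · (7.68000e-08 − 0.000149021) = -4.92541e-09.
Running total after k=3: 133.373.
Correction k=4: B_{8}/8! · (f^{(7)}(50) − f^{(7)}(11)) = −1/1209600 · (9.21600e-10 − 3.69474e-05) = 3.05444e-11.

S_4 ≈ 133.373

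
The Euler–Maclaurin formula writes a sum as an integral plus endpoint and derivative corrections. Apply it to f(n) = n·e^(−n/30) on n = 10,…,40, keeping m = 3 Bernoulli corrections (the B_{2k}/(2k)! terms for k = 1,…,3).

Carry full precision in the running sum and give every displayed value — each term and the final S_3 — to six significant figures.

S_3 ≈ 315.091

The integral term ∫_10^40 x·e^(−x/30) dx = 306.284.
Boundary: ½(f(10) + f(40)) = ½(7.16531 + 10.5439) = 8.85460.
Integral + boundary = 315.138.
k=1: B_{2}/(2)! × [f^{(1)}(40) − f^{(1)}(10)] = 1/12 × (-0.0878657 − 0.477688) = -0.0471294.
Partial sum through k=1: 315.091.
k=2: B_{4}/(4)! × [f^{(3)}(40) − f^{(3)}(10)] = −1/720 × (0.000488143 − 0.00212306) = 2.27071e-06.
Partial sum through k=2: 315.091.
k=3: B_{6}/(6)! × [f^{(5)}(40) − f^{(5)}(10)] = 1/30240 × (1.19324e-06 − 4.12816e-06) = -9.70544e-11.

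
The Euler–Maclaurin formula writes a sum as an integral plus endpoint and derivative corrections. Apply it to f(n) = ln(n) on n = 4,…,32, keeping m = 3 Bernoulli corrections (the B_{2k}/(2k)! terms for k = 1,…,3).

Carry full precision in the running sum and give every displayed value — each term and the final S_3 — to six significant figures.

S_3 ≈ 79.7662

∫_4^32 ln(x) dx evaluates to 77.3584.
Boundary: ½(f(4) + f(32)) = ½(1.38629 + 3.46574) = 2.42602.
Running total after boundary: 79.7844.
k=1: B_{2}/(2)! × [f^{(1)}(32) − f^{(1)}(4)] = 1/12 × (0.0312500 − 0.250000) = -0.0182292.
Partial sum through k=1: 79.7662.
k=2: B_{4}/(4)! × [f^{(3)}(32) − f^{(3)}(4)] = −1/720 × (6.10352e-05 − 0.0312500) = 4.33180e-05.
Partial sum through k=2: 79.7662.
k=3: B_{6}/(6)! × [f^{(5)}(32) − f^{(5)}(4)] = 1/30240 × (7.15256e-07 − 0.0234375) = -7.75026e-07.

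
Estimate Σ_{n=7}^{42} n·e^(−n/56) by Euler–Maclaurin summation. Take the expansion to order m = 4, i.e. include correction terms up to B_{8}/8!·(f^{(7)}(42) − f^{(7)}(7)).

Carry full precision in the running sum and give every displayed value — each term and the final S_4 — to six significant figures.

Integral: ∫_7^42 x·e^(−x/56) dx = 521.101.
½[f(7) + f(42)] = ½[6.17748 + 19.8394] = 13.0084.
Integral + boundary = 534.110.
Correction k=1: B_{2}/2! · (f^{(1)}(42) − f^{(1)}(7)) = 1/12 · (0.118092 − 0.772185) = -0.0545078.
Partial sum through k=1: 534.055.
Correction k=2: B_{4}/4! · (f^{(3)}(42) − f^{(3)}(7)) = −1/720 · (0.000338911 − 0.000809049) = 6.52970e-07.
Partial sum through k=2: 534.055.
Correction k=3: B_{6}/6! · (f^{(5)}(42) − f^{(5)}(7)) = 1/30240 · (2.04134e-07 − 4.37457e-07) = -7.71571e-12.
Partial sum through k=3: 534.055.
Correction k=4: B_{8}/8! · (f^{(7)}(42) − f^{(7)}(7)) = −1/1209600 · (9.57262e-11 − 1.96724e-10) = 8.34970e-17.

S_4 ≈ 534.055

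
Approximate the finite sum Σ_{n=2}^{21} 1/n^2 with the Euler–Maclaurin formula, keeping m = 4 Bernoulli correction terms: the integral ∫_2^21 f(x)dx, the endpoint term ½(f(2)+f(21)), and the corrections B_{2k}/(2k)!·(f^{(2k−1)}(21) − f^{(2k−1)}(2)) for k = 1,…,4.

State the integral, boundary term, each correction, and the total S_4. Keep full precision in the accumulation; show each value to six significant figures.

Integral: ∫_2^21 1/x^2 dx = 0.452381.
½[f(2) + f(21)] = ½[0.250000 + 0.00226757] = 0.126134.
So far: 0.578515.
Order-1 term: 1/12 · (-0.000215959 − (-0.250000)) = 0.0208153.
After k=1: 0.599330.
Order-2 term: −1/720 · (-5.87645e-06 − (-0.750000)) = -0.00104166.
After k=2: 0.598288.
Order-3 term: 1/30240 · (-3.99758e-07 − (-5.62500)) = 0.000186012.
After k=3: 0.598474.
Order-4 term: −1/1209600 · (-5.07630e-08 − (-78.7500)) = -6.51042e-05.

S_4 ≈ 0.598409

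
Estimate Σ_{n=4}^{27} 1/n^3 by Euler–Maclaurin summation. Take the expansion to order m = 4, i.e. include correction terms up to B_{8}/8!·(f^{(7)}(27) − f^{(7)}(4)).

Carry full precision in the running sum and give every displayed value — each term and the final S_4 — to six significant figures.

S_4 ≈ 0.0393589

The integral term ∫_4^27 1/x^3 dx = 0.0305641.
½[f(4) + f(27)] = ½[0.0156250 + 5.08053e-05] = 0.00783790.
Integral + boundary = 0.0384020.
Order-1 term: 1/12 · (-5.64503e-06 − (-0.0117188)) = 0.000976092.
After k=1: 0.0393781.
Order-2 term: −1/720 · (-1.54870e-07 − (-0.0146484)) = -2.03448e-05.
After k=2: 0.0393578.
Order-3 term: 1/30240 · (-8.92258e-09 − (-0.0384521)) = 1.27157e-06.
After k=3: 0.0393591.
Order-4 term: −1/1209600 · (-8.81242e-10 − (-0.173035)) = -1.43051e-07.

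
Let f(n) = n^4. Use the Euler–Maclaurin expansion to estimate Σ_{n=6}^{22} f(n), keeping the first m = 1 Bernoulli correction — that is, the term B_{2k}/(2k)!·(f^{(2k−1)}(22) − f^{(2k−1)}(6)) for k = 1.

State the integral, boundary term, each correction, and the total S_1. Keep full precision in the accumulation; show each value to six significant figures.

S_1 ≈ 1.15042e+06

∫_6^22 x^4 dx evaluates to 1.02917e+06.
Boundary: ½(f(6) + f(22)) = ½(1296.00 + 234256) = 117776.
So far: 1.14695e+06.
k=1: B_{2}/(2)! × [f^{(1)}(22) − f^{(1)}(6)] = 1/12 × (42592.0 − 864.000) = 3477.33.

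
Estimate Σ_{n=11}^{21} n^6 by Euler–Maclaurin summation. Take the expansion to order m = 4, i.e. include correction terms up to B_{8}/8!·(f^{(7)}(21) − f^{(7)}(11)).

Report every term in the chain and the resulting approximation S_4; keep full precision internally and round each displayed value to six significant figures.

S_4 ≈ 3.00244e+08

The integral term ∫_11^21 x^6 dx = 2.54514e+08.
½[f(11) + f(21)] = ½[1.77156e+06 + 8.57661e+07] = 4.37688e+07.
Running total after boundary: 2.98283e+08.
Order-1 term: 1/12 · (2.45046e+07 − 966306) = 1.96152e+06.
Running total after k=1: 3.00245e+08.
Order-2 term: −1/720 · (1.11132e+06 − 159720) = -1321.67.
Running total after k=2: 3.00244e+08.
Order-3 term: 1/30240 · (15120.0 − 7920.00) = 0.238095.
Running total after k=3: 3.00244e+08.
Order-4 term: −1/1209600 · (0.00000 − 0.00000) = 0.00000.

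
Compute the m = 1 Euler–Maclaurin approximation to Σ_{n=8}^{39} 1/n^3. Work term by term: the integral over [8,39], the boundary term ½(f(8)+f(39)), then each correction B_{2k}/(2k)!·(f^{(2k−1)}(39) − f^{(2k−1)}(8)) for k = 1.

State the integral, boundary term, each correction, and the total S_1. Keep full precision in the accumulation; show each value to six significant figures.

∫_8^39 1/x^3 dx evaluates to 0.00748377.
½[f(8) + f(39)] = ½[0.00195312 + 1.68580e-05] = 0.000984992.
Running total after boundary: 0.00846876.
Order-1 term: 1/12 · (-1.29677e-06 − (-0.000732422)) = 6.09271e-05.

S_1 ≈ 0.00852969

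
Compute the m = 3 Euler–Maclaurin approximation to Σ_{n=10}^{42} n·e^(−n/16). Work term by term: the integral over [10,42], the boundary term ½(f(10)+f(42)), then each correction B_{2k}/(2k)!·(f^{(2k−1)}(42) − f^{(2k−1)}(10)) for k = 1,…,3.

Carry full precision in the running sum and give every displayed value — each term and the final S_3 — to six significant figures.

S_3 ≈ 159.616

Integral: ∫_10^42 x·e^(−x/16) dx = 155.445.
Endpoint term: (f(10) + f(42))/2 = (5.35261 + 3.04247)/2 = 4.19754.
Running total after boundary: 159.642.
k=1: B_{2}/(2)! × [f^{(1)}(42) − f^{(1)}(10)] = 1/12 × (-0.117715 − 0.200723) = -0.0265365.
Partial sum through k=1: 159.616.
k=2: B_{4}/(4)! × [f^{(3)}(42) − f^{(3)}(10)] = −1/720 × (0.000106113 − 0.00496580) = 6.74957e-06.
Partial sum through k=2: 159.616.
k=3: B_{6}/(6)! × [f^{(5)}(42) − f^{(5)}(10)] = 1/30240 × (2.62519e-06 − 3.57326e-05) = -1.09482e-09.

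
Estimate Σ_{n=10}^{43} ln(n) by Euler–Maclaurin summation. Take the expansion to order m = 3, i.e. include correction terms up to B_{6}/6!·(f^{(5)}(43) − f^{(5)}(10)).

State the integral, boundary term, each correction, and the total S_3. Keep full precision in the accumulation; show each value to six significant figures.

The integral term ∫_10^43 ln(x) dx = 105.706.
Endpoint term: (f(10) + f(43))/2 = (2.30259 + 3.76120)/2 = 3.03189.
Running total after boundary: 108.738.
Order-1 term: 1/12 · (0.0232558 − 0.100000) = -0.00639535.
Partial sum through k=1: 108.731.
Order-2 term: −1/720 · (2.51550e-05 − 0.00200000) = 2.74284e-06.
Partial sum through k=2: 108.731.
Order-3 term: 1/30240 · (1.63256e-07 − 0.000240000) = -7.93111e-09.

S_3 ≈ 108.731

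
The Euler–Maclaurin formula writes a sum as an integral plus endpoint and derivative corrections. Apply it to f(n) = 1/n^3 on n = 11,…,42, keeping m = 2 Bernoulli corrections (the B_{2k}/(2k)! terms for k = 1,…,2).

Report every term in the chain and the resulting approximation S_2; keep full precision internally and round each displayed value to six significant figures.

Integral: ∫_11^42 1/x^3 dx = 0.00384878.
½[f(11) + f(42)] = ½[0.000751315 + 1.34975e-05] = 0.000382406.
Integral + boundary = 0.00423119.
Correction k=1: B_{2}/2! · (f^{(1)}(42) − f^{(1)}(11)) = 1/12 · (-9.64104e-07 − (-0.000204904)) = 1.69950e-05.
Running total after k=1: 0.00424819.
Correction k=2: B_{4}/4! · (f^{(3)}(42) − f^{(3)}(11)) = −1/720 · (-1.09309e-08 − (-3.38684e-05)) = -4.70243e-08.

S_2 ≈ 0.00424814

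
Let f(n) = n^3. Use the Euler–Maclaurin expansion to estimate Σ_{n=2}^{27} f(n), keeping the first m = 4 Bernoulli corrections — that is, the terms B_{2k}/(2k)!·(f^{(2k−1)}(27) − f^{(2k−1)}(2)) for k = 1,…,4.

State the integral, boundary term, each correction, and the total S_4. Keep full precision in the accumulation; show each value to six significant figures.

S_4 ≈ 142883

∫_2^27 x^3 dx evaluates to 132856.
Boundary: ½(f(2) + f(27)) = ½(8.00000 + 19683.0) = 9845.50.
Integral + boundary = 142702.
Correction k=1: B_{2}/2! · (f^{(1)}(27) − f^{(1)}(2)) = 1/12 · (2187.00 − 12.0000) = 181.250.
After k=1: 142883.
Correction k=2: B_{4}/4! · (f^{(3)}(27) − f^{(3)}(2)) = −1/720 · (6.00000 − 6.00000) = 0.00000.
After k=2: 142883.
Correction k=3: B_{6}/6! · (f^{(5)}(27) − f^{(5)}(2)) = 1/30240 · (0.00000 − 0.00000) = 0.00000.
After k=3: 142883.
Correction k=4: B_{8}/8! · (f^{(7)}(27) − f^{(7)}(2)) = −1/1209600 · (0.00000 − 0.00000) = 0.00000.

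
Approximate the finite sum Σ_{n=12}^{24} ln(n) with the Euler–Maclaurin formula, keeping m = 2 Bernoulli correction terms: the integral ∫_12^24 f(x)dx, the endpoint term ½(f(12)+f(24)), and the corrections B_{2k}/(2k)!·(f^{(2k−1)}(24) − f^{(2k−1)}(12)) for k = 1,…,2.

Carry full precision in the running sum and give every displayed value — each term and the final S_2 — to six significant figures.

S_2 ≈ 37.2824

Integral: ∫_12^24 ln(x) dx = 34.4544.
½[f(12) + f(24)] = ½[2.48491 + 3.17805] = 2.83148.
Running total after boundary: 37.2859.
Correction k=1: B_{2}/2! · (f^{(1)}(24) − f^{(1)}(12)) = 1/12 · (0.0416667 − 0.0833333) = -0.00347222.
After k=1: 37.2824.
Correction k=2: B_{4}/4! · (f^{(3)}(24) − f^{(3)}(12)) = −1/720 · (0.000144676 − 0.00115741) = 1.40657e-06.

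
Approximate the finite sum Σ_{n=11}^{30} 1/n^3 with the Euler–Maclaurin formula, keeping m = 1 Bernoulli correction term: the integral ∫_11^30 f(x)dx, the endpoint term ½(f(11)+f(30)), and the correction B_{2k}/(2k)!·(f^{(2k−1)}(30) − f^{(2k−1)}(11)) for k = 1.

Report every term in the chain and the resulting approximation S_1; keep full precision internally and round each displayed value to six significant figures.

S_1 ≈ 0.00398762

The integral term ∫_11^30 1/x^3 dx = 0.00357668.
Boundary: ½(f(11) + f(30)) = ½(0.000751315 + 3.70370e-05) = 0.000394176.
So far: 0.00397085.
Correction k=1: B_{2}/2! · (f^{(1)}(30) − f^{(1)}(11)) = 1/12 · (-3.70370e-06 − (-0.000204904)) = 1.67667e-05.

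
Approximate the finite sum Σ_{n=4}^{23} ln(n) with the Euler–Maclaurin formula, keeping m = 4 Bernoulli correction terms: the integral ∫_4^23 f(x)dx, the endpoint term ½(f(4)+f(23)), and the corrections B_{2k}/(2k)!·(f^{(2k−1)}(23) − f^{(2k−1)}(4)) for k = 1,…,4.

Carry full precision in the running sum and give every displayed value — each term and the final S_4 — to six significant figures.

∫_4^23 ln(x) dx evaluates to 47.5712.
Endpoint term: (f(4) + f(23))/2 = (1.38629 + 3.13549)/2 = 2.26089.
Integral + boundary = 49.8321.
Order-1 term: 1/12 · (0.0434783 − 0.250000) = -0.0172101.
After k=1: 49.8149.
Order-2 term: −1/720 · (0.000164379 − 0.0312500) = 4.31745e-05.
After k=2: 49.8149.
Order-3 term: 1/30240 · (3.72883e-06 − 0.0234375) = -7.74926e-07.
After k=3: 49.8149.
Order-4 term: −1/1209600 · (2.11465e-07 − 0.0439453) = 3.63303e-08.

S_4 ≈ 49.8149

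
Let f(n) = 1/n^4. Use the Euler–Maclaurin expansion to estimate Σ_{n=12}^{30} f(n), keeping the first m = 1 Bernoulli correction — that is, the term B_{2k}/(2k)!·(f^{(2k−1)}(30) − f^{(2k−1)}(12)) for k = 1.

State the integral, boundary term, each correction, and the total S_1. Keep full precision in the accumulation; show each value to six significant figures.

S_1 ≈ 0.000206611

The integral term ∫_12^30 1/x^4 dx = 0.000180556.
Endpoint term: (f(12) + f(30))/2 = (4.82253e-05 + 1.23457e-06)/2 = 2.47299e-05.
Running total after boundary: 0.000205285.
Correction k=1: B_{2}/2! · (f^{(1)}(30) − f^{(1)}(12)) = 1/12 · (-1.64609e-07 − (-1.60751e-05)) = 1.32587e-06.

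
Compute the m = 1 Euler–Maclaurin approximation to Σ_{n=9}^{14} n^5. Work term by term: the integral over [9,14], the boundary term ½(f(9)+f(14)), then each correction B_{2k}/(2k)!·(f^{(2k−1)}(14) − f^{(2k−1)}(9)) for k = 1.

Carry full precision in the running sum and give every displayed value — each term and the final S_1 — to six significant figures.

S_1 ≈ 1.47806e+06

Integral: ∫_9^14 x^5 dx = 1.16635e+06.
½[f(9) + f(14)] = ½[59049.0 + 537824] = 298436.
Running total after boundary: 1.46479e+06.
k=1: B_{2}/(2)! × [f^{(1)}(14) − f^{(1)}(9)] = 1/12 × (192080 − 32805.0) = 13272.9.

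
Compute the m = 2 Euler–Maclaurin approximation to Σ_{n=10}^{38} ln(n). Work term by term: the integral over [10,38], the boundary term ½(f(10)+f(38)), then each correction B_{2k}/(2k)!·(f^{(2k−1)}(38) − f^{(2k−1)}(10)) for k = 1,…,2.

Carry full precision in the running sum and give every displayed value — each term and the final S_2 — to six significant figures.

∫_10^38 ln(x) dx evaluates to 87.2024.
½[f(10) + f(38)] = ½[2.30259 + 3.63759] = 2.97009.
Running total after boundary: 90.1725.
k=1: B_{2}/(2)! × [f^{(1)}(38) − f^{(1)}(10)] = 1/12 × (0.0263158 − 0.100000) = -0.00614035.
Partial sum through k=1: 90.1664.
k=2: B_{4}/(4)! × [f^{(3)}(38) − f^{(3)}(10)] = −1/720 × (3.64485e-05 − 0.00200000) = 2.72715e-06.

S_2 ≈ 90.1664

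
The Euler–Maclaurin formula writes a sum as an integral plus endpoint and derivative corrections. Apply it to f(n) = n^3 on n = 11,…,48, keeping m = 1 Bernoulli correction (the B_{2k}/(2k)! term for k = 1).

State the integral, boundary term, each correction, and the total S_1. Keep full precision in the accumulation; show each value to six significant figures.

S_1 ≈ 1.37995e+06

Integral: ∫_11^48 x^3 dx = 1.32344e+06.
½[f(11) + f(48)] = ½[1331.00 + 110592] = 55961.5.
Running total after boundary: 1.37941e+06.
k=1: B_{2}/(2)! × [f^{(1)}(48) − f^{(1)}(11)] = 1/12 × (6912.00 − 363.000) = 545.750.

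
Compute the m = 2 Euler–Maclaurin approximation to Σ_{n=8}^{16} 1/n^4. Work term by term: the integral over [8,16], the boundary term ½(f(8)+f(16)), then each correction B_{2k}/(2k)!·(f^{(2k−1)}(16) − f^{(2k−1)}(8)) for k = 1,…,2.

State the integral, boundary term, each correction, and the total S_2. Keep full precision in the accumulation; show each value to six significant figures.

∫_8^16 1/x^4 dx evaluates to 0.000569661.
Boundary: ½(f(8) + f(16)) = ½(0.000244141 + 1.52588e-05) = 0.000129700.
Running total after boundary: 0.000699361.
k=1: B_{2}/(2)! × [f^{(1)}(16) − f^{(1)}(8)] = 1/12 × (-3.81470e-06 − (-0.000122070)) = 9.85463e-06.
Partial sum through k=1: 0.000709216.
k=2: B_{4}/(4)! × [f^{(3)}(16) − f^{(3)}(8)] = −1/720 × (-4.47035e-07 − (-5.72205e-05)) = -7.88520e-08.

S_2 ≈ 0.000709137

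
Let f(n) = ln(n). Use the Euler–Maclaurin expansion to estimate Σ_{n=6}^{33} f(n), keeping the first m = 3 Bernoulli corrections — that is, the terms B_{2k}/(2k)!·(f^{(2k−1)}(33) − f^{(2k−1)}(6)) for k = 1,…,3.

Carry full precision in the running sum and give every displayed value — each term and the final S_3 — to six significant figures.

Integral: ∫_6^33 ln(x) dx = 77.6342.
½[f(6) + f(33)] = ½[1.79176 + 3.49651] = 2.64413.
Integral + boundary = 80.2783.
k=1: B_{2}/(2)! × [f^{(1)}(33) − f^{(1)}(6)] = 1/12 × (0.0303030 − 0.166667) = -0.0113636.
After k=1: 80.2670.
k=2: B_{4}/(4)! × [f^{(3)}(33) − f^{(3)}(6)] = −1/720 × (5.56529e-05 − 0.00925926) = 1.27828e-05.
After k=2: 80.2670.
k=3: B_{6}/(6)! × [f^{(5)}(33) − f^{(5)}(6)] = 1/30240 × (6.13256e-07 − 0.00308642) = -1.02044e-07.

S_3 ≈ 80.2670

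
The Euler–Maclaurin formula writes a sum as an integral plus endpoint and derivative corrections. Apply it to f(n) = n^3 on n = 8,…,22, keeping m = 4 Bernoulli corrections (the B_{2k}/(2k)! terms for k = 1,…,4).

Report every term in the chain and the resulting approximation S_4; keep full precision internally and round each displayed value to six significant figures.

∫_8^22 x^3 dx evaluates to 57540.0.
Boundary: ½(f(8) + f(22)) = ½(512.000 + 10648.0) = 5580.00.
Integral + boundary = 63120.0.
Order-1 term: 1/12 · (1452.00 − 192.000) = 105.000.
Running total after k=1: 63225.0.
Order-2 term: −1/720 · (6.00000 − 6.00000) = 0.00000.
Running total after k=2: 63225.0.
Order-3 term: 1/30240 · (0.00000 − 0.00000) = 0.00000.
Running total after k=3: 63225.0.
Order-4 term: −1/1209600 · (0.00000 − 0.00000) = 0.00000.

S_4 ≈ 63225.0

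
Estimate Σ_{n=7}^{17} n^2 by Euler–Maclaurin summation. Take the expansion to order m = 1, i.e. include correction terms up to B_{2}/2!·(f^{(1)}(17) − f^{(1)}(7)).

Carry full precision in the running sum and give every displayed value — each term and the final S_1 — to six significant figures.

S_1 ≈ 1694.00

The integral term ∫_7^17 x^2 dx = 1523.33.
½[f(7) + f(17)] = ½[49.0000 + 289.000] = 169.000.
So far: 1692.33.
Correction k=1: B_{2}/2! · (f^{(1)}(17) − f^{(1)}(7)) = 1/12 · (34.0000 − 14.0000) = 1.66667.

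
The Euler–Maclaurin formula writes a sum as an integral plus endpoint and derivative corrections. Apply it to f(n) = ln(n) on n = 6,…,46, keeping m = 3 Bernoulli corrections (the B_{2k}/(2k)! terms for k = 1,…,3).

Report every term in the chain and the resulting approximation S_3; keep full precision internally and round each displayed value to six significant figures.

S_3 ≈ 128.165

∫_6^46 ln(x) dx evaluates to 125.367.
Endpoint term: (f(6) + f(46))/2 = (1.79176 + 3.82864)/2 = 2.81020.
Integral + boundary = 128.177.
k=1: B_{2}/(2)! × [f^{(1)}(46) − f^{(1)}(6)] = 1/12 × (0.0217391 − 0.166667) = -0.0120773.
After k=1: 128.165.
k=2: B_{4}/(4)! × [f^{(3)}(46) − f^{(3)}(6)] = −1/720 × (2.05474e-05 − 0.00925926) = 1.28315e-05.
After k=2: 128.165.
k=3: B_{6}/(6)! × [f^{(5)}(46) − f^{(5)}(6)] = 1/30240 × (1.16526e-07 − 0.00308642) = -1.02060e-07.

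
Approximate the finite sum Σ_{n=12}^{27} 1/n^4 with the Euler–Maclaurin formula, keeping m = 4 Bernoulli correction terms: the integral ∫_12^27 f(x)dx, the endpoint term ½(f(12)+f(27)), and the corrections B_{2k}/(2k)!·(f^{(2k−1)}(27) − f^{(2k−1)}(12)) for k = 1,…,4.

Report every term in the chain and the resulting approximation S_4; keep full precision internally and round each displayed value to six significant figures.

S_4 ≈ 0.000202331

The integral term ∫_12^27 1/x^4 dx = 0.000175966.
Endpoint term: (f(12) + f(27))/2 = (4.82253e-05 + 1.88168e-06)/2 = 2.50535e-05.
Running total after boundary: 0.000201020.
Order-1 term: 1/12 · (-2.78767e-07 − (-1.60751e-05)) = 1.31636e-06.
Partial sum through k=1: 0.000202336.
Order-2 term: −1/720 · (-1.14719e-08 − (-3.34898e-06)) = -4.63543e-09.
Partial sum through k=2: 0.000202331.
Order-3 term: 1/30240 · (-8.81242e-10 − (-1.30238e-06)) = 4.30390e-11.
Partial sum through k=3: 0.000202331.
Order-4 term: −1/1209600 · (-1.08795e-10 − (-8.13988e-07)) = -6.72850e-13.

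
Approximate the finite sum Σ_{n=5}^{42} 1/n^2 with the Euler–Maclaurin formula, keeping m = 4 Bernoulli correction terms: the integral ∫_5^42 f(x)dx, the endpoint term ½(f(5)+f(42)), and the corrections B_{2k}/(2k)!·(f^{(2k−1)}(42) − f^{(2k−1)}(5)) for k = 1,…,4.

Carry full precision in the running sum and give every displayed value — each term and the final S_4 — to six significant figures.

S_4 ≈ 0.197795

Integral: ∫_5^42 1/x^2 dx = 0.176190.
Endpoint term: (f(5) + f(42))/2 = (0.0400000 + 0.000566893)/2 = 0.0202834.
So far: 0.196474.
Correction k=1: B_{2}/2! · (f^{(1)}(42) − f^{(1)}(5)) = 1/12 · (-2.69949e-05 − (-0.0160000)) = 0.00133108.
Running total after k=1: 0.197805.
Correction k=2: B_{4}/4! · (f^{(3)}(42) − f^{(3)}(5)) = −1/720 · (-1.83639e-07 − (-0.00768000)) = -1.06664e-05.
Running total after k=2: 0.197794.
Correction k=3: B_{6}/6! · (f^{(5)}(42) − f^{(5)}(5)) = 1/30240 · (-3.12311e-09 − (-0.00921600)) = 3.04762e-07.
Running total after k=3: 0.197795.
Correction k=4: B_{8}/8! · (f^{(7)}(42) − f^{(7)}(5)) = −1/1209600 · (-9.91464e-11 − (-0.0206438)) = -1.70667e-08.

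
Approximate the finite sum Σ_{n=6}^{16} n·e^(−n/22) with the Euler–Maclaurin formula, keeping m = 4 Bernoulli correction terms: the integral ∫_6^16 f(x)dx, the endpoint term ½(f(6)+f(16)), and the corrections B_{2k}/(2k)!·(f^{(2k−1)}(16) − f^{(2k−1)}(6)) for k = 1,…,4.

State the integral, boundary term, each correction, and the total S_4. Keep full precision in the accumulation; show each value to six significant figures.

Integral: ∫_6^16 x·e^(−x/22) dx = 64.9849.
Boundary: ½(f(6) + f(16)) = ½(4.56780 + 7.73160) = 6.14970.
Integral + boundary = 71.1346.
k=1: B_{2}/(2)! × [f^{(1)}(16) − f^{(1)}(6)] = 1/12 × (0.131789 − 0.553673) = -0.0351570.
Running total after k=1: 71.0994.
k=2: B_{4}/(4)! × [f^{(3)}(16) − f^{(3)}(6)] = −1/720 × (0.00226909 − 0.00428982) = 2.80657e-06.
Running total after k=2: 71.0994.
k=3: B_{6}/(6)! × [f^{(5)}(16) − f^{(5)}(6)] = 1/30240 × (8.81381e-06 − 1.53630e-05) = -2.16574e-10.
Running total after k=3: 71.0994.
k=4: B_{8}/(8)! × [f^{(7)}(16) − f^{(7)}(6)] = −1/1209600 × (2.67344e-08 − 4.51709e-08) = 1.52419e-14.

S_4 ≈ 71.0994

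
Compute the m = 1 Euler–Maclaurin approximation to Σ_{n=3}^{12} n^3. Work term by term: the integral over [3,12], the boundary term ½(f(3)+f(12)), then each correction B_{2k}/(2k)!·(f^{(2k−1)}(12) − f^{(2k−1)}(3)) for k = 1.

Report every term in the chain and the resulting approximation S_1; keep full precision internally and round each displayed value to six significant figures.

S_1 ≈ 6075.00

Integral: ∫_3^12 x^3 dx = 5163.75.
Endpoint term: (f(3) + f(12))/2 = (27.0000 + 1728.00)/2 = 877.500.
Running total after boundary: 6041.25.
Order-1 term: 1/12 · (432.000 − 27.0000) = 33.7500.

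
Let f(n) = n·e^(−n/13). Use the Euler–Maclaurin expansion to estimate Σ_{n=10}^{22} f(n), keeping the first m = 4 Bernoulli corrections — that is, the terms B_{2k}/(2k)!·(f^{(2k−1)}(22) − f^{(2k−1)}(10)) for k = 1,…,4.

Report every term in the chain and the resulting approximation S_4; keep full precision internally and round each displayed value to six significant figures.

S_4 ≈ 59.1069

The integral term ∫_10^22 x·e^(−x/13) dx = 54.7846.
½[f(10) + f(22)] = ½[4.63369 + 4.05007] = 4.34188.
Integral + boundary = 59.1265.
Order-1 term: 1/12 · (-0.127450 − 0.106931) = -0.0195318.
After k=1: 59.1069.
Order-2 term: −1/720 · (0.00142449 − 0.00611639) = 6.51653e-06.
After k=2: 59.1069.
Order-3 term: 1/30240 · (2.13202e-05 − 6.86394e-05) = -1.56479e-09.
After k=3: 59.1069.
Order-4 term: −1/1209600 · (2.02435e-07 − 5.98148e-07) = 3.27144e-13.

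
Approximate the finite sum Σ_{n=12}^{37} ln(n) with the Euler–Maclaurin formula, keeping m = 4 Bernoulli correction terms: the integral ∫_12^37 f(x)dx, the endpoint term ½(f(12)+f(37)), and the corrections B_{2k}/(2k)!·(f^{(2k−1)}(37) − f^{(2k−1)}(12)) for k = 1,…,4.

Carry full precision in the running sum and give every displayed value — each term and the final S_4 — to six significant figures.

S_4 ≈ 81.8283

The integral term ∫_12^37 ln(x) dx = 78.7851.
Endpoint term: (f(12) + f(37))/2 = (2.48491 + 3.61092)/2 = 3.04791.
So far: 81.8330.
k=1: B_{2}/(2)! × [f^{(1)}(37) − f^{(1)}(12)] = 1/12 × (0.0270270 − 0.0833333) = -0.00469219.
Partial sum through k=1: 81.8283.
k=2: B_{4}/(4)! × [f^{(3)}(37) − f^{(3)}(12)] = −1/720 × (3.94843e-05 − 0.00115741) = 1.55267e-06.
Partial sum through k=2: 81.8283.
k=3: B_{6}/(6)! × [f^{(5)}(37) − f^{(5)}(12)] = 1/30240 × (3.46101e-07 − 9.64506e-05) = -3.17806e-09.
Partial sum through k=3: 81.8283.
k=4: B_{8}/(8)! × [f^{(7)}(37) − f^{(7)}(12)] = −1/1209600 × (7.58439e-09 − 2.00939e-05) = 1.66057e-11.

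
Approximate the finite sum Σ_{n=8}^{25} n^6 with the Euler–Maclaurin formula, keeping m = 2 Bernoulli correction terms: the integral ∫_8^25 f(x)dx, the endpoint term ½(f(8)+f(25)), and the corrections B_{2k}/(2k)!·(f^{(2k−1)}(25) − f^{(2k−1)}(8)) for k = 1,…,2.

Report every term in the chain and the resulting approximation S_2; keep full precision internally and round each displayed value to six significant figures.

Integral: ∫_8^25 x^6 dx = 8.71631e+08.
Boundary: ½(f(8) + f(25)) = ½(262144 + 2.44141e+08) = 1.22201e+08.
Integral + boundary = 9.93833e+08.
k=1: B_{2}/(2)! × [f^{(1)}(25) − f^{(1)}(8)] = 1/12 × (5.85938e+07 − 196608) = 4.86643e+06.
Running total after k=1: 9.98699e+08.
k=2: B_{4}/(4)! × [f^{(3)}(25) − f^{(3)}(8)] = −1/720 × (1.87500e+06 − 61440.0) = -2518.83.

S_2 ≈ 9.98697e+08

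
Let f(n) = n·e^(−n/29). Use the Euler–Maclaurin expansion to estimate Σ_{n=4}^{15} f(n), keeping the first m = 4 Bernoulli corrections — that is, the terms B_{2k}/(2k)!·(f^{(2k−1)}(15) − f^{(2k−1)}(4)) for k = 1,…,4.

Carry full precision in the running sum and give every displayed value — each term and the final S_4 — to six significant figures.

S_4 ≈ 79.1701

∫_4^15 x·e^(−x/29) dx evaluates to 72.9951.
Endpoint term: (f(4) + f(15))/2 = (3.48464 + 8.94244)/2 = 6.21354.
Integral + boundary = 79.2087.
Correction k=1: B_{2}/2! · (f^{(1)}(15) − f^{(1)}(4)) = 1/12 · (0.287803 − 0.750999) = -0.0385997.
Partial sum through k=1: 79.1701.
Correction k=2: B_{4}/4! · (f^{(3)}(15) − f^{(3)}(4)) = −1/720 · (0.00175996 − 0.00296470) = 1.67325e-06.
Partial sum through k=2: 79.1701.
Correction k=3: B_{6}/6! · (f^{(5)}(15) − f^{(5)}(4)) = 1/30240 · (3.77849e-06 − 5.98862e-06) = -7.30862e-11.
Partial sum through k=3: 79.1701.
Correction k=4: B_{8}/8! · (f^{(7)}(15) − f^{(7)}(4)) = −1/1209600 · (6.49736e-09 − 1.00500e-08) = 2.93701e-15.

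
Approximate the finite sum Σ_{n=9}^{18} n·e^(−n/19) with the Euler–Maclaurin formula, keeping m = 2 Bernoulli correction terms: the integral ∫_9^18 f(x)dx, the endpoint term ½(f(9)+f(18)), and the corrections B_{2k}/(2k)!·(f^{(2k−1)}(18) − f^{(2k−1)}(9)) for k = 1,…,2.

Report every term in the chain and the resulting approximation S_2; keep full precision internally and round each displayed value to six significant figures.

S_2 ≈ 64.9495

Integral: ∫_9^18 x·e^(−x/19) dx = 58.6831.
Endpoint term: (f(9) + f(18))/2 = (5.60433 + 6.97968)/2 = 6.29201.
Running total after boundary: 64.9751.
k=1: B_{2}/(2)! × [f^{(1)}(18) − f^{(1)}(9)] = 1/12 × (0.0204084 − 0.327739) = -0.0256109.
Running total after k=1: 64.9495.
k=2: B_{4}/(4)! × [f^{(3)}(18) − f^{(3)}(9)] = −1/720 × (0.00220479 − 0.00435775) = 2.99022e-06.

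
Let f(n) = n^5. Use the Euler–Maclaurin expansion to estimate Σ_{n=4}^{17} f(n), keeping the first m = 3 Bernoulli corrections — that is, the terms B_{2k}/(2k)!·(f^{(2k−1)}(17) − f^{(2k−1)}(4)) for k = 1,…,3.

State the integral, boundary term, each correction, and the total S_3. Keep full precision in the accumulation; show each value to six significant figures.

The integral term ∫_4^17 x^5 dx = 4.02225e+06.
Endpoint term: (f(4) + f(17))/2 = (1024.00 + 1.41986e+06)/2 = 710440.
Integral + boundary = 4.73269e+06.
Order-1 term: 1/12 · (417605 − 1280.00) = 34693.8.
Running total after k=1: 4.76738e+06.
Order-2 term: −1/720 · (17340.0 − 960.000) = -22.7500.
Running total after k=2: 4.76736e+06.
Order-3 term: 1/30240 · (120.000 − 120.000) = 0.00000.

S_3 ≈ 4.76736e+06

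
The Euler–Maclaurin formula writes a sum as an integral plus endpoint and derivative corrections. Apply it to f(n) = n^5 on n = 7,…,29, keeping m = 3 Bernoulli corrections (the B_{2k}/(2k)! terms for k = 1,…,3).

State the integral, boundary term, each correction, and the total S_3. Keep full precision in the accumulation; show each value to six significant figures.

Integral: ∫_7^29 x^5 dx = 9.91176e+07.
½[f(7) + f(29)] = ½[16807.0 + 2.05111e+07] = 1.02640e+07.
Integral + boundary = 1.09382e+08.
k=1: B_{2}/(2)! × [f^{(1)}(29) − f^{(1)}(7)] = 1/12 × (3.53640e+06 − 12005.0) = 293700.
Running total after k=1: 1.09675e+08.
k=2: B_{4}/(4)! × [f^{(3)}(29) − f^{(3)}(7)] = −1/720 × (50460.0 − 2940.00) = -66.0000.
Running total after k=2: 1.09675e+08.
k=3: B_{6}/(6)! × [f^{(5)}(29) − f^{(5)}(7)] = 1/30240 × (120.000 − 120.000) = 0.00000.

S_3 ≈ 1.09675e+08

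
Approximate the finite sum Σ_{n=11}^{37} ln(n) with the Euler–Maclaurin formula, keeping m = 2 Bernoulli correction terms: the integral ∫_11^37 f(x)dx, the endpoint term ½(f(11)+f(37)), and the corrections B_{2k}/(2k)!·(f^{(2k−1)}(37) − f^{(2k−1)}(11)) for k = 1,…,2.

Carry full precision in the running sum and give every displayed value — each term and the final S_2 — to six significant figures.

S_2 ≈ 84.2262

The integral term ∫_11^37 ln(x) dx = 81.2271.
Endpoint term: (f(11) + f(37))/2 = (2.39790 + 3.61092)/2 = 3.00441.
So far: 84.2315.
k=1: B_{2}/(2)! × [f^{(1)}(37) − f^{(1)}(11)] = 1/12 × (0.0270270 − 0.0909091) = -0.00532351.
After k=1: 84.2262.
k=2: B_{4}/(4)! × [f^{(3)}(37) − f^{(3)}(11)] = −1/720 × (3.94843e-05 − 0.00150263) = 2.03215e-06.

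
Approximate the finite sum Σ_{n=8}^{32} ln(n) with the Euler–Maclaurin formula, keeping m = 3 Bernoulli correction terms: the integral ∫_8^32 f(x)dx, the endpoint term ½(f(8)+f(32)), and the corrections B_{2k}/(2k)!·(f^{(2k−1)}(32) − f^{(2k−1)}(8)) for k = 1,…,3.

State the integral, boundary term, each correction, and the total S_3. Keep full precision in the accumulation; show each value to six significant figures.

S_3 ≈ 73.0328

∫_8^32 ln(x) dx evaluates to 70.2680.
½[f(8) + f(32)] = ½[2.07944 + 3.46574] = 2.77259.
Running total after boundary: 73.0406.
Order-1 term: 1/12 · (0.0312500 − 0.125000) = -0.00781250.
Running total after k=1: 73.0328.
Order-2 term: −1/720 · (6.10352e-05 − 0.00390625) = 5.34058e-06.
Running total after k=2: 73.0328.
Order-3 term: 1/30240 · (7.15256e-07 − 0.000732422) = -2.41966e-08.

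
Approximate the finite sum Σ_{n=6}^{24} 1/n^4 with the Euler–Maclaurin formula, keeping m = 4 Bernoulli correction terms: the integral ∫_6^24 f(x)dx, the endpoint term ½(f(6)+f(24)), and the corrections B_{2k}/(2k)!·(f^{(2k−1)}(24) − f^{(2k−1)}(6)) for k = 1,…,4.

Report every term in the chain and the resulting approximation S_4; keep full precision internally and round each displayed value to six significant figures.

∫_6^24 1/x^4 dx evaluates to 0.00151910.
½[f(6) + f(24)] = ½[0.000771605 + 3.01408e-06] = 0.000387310.
Running total after boundary: 0.00190641.
k=1: B_{2}/(2)! × [f^{(1)}(24) − f^{(1)}(6)] = 1/12 × (-5.02347e-07 − (-0.000514403)) = 4.28251e-05.
Running total after k=1: 0.00194923.
k=2: B_{4}/(4)! × [f^{(3)}(24) − f^{(3)}(6)] = −1/720 × (-2.61639e-08 − (-0.000428669)) = -5.95338e-07.
Running total after k=2: 0.00194864.
k=3: B_{6}/(6)! × [f^{(5)}(24) − f^{(5)}(6)] = 1/30240 × (-2.54371e-09 − (-0.000666819)) = 2.20508e-08.
Running total after k=3: 0.00194866.
k=4: B_{8}/(8)! × [f^{(7)}(24) − f^{(7)}(6)] = −1/1209600 × (-3.97455e-10 − (-0.00166705)) = -1.37818e-09.

S_4 ≈ 0.00194866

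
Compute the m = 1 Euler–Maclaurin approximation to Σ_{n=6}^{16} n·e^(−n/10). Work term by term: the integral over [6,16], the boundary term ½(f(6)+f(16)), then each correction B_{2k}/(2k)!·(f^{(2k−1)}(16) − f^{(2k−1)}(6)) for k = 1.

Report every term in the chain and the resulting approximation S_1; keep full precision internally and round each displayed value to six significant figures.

Integral: ∫_6^16 x·e^(−x/10) dx = 35.3168.
Boundary: ½(f(6) + f(16)) = ½(3.29287 + 3.23034) = 3.26161.
Integral + boundary = 38.5784.
k=1: B_{2}/(2)! × [f^{(1)}(16) − f^{(1)}(6)] = 1/12 × (-0.121138 − 0.219525) = -0.0283885.

S_1 ≈ 38.5500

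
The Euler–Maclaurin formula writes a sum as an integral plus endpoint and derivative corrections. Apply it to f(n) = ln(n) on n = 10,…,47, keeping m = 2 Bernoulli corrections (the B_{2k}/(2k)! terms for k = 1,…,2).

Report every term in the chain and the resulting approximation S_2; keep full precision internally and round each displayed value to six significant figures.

The integral term ∫_10^47 ln(x) dx = 120.931.
Boundary: ½(f(10) + f(47)) = ½(2.30259 + 3.85015) = 3.07637.
Running total after boundary: 124.007.
k=1: B_{2}/(2)! × [f^{(1)}(47) − f^{(1)}(10)] = 1/12 × (0.0212766 − 0.100000) = -0.00656028.
Running total after k=1: 124.001.
k=2: B_{4}/(4)! × [f^{(3)}(47) − f^{(3)}(10)] = −1/720 × (1.92636e-05 − 0.00200000) = 2.75102e-06.

S_2 ≈ 124.001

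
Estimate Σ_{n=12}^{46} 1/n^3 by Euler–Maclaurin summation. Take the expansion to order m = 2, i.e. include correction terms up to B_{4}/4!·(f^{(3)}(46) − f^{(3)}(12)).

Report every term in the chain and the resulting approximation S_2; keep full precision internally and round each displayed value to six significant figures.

∫_12^46 1/x^3 dx evaluates to 0.00323593.
Boundary: ½(f(12) + f(46)) = ½(0.000578704 + 1.02737e-05) = 0.000294489.
Running total after boundary: 0.00353042.
Correction k=1: B_{2}/2! · (f^{(1)}(46) − f^{(1)}(12)) = 1/12 · (-6.70023e-07 − (-0.000144676)) = 1.20005e-05.
Running total after k=1: 0.00354242.
Correction k=2: B_{4}/4! · (f^{(3)}(46) − f^{(3)}(12)) = −1/720 · (-6.33292e-09 − (-2.00939e-05)) = -2.78994e-08.

S_2 ≈ 0.00354239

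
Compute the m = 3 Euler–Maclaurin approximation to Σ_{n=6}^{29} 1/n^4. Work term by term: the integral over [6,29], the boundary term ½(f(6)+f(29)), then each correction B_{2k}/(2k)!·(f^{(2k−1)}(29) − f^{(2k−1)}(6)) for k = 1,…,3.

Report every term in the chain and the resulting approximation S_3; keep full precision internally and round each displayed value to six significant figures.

S_3 ≈ 0.00195833

The integral term ∫_6^29 1/x^4 dx = 0.00152954.
Endpoint term: (f(6) + f(29))/2 = (0.000771605 + 1.41387e-06)/2 = 0.000386509.
Integral + boundary = 0.00191605.
Order-1 term: 1/12 · (-1.95016e-07 − (-0.000514403)) = 4.28507e-05.
After k=1: 0.00195890.
Order-2 term: −1/720 · (-6.95657e-09 − (-0.000428669)) = -5.95365e-07.
After k=2: 0.00195831.
Order-3 term: 1/30240 · (-4.63220e-10 − (-0.000666819)) = 2.20509e-08.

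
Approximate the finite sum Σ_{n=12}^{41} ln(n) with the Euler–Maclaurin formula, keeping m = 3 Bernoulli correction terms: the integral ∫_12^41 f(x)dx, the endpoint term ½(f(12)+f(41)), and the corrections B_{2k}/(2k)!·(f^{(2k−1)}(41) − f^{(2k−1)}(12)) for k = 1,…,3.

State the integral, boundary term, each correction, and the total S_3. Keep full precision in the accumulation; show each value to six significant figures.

S_3 ≈ 96.5319

∫_12^41 ln(x) dx evaluates to 93.4376.
Endpoint term: (f(12) + f(41))/2 = (2.48491 + 3.71357)/2 = 3.09924.
Integral + boundary = 96.5368.
Order-1 term: 1/12 · (0.0243902 − 0.0833333) = -0.00491192.
After k=1: 96.5319.
Order-2 term: −1/720 · (2.90187e-05 − 0.00115741) = 1.56721e-06.
After k=2: 96.5319.
Order-3 term: 1/30240 · (2.07153e-07 − 9.64506e-05) = -3.18265e-09.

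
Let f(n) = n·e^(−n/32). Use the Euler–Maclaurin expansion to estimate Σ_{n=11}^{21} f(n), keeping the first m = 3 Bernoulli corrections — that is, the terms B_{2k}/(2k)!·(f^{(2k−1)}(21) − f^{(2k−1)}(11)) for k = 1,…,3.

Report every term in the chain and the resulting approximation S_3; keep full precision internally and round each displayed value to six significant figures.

S_3 ≈ 105.180

The integral term ∫_11^21 x·e^(−x/32) dx = 95.8569.
Endpoint term: (f(11) + f(21))/2 = (7.80017 + 10.8947)/2 = 9.34741.
So far: 105.204.
Correction k=1: B_{2}/2! · (f^{(1)}(21) − f^{(1)}(11)) = 1/12 · (0.178335 − 0.465351) = -0.0239180.
After k=1: 105.180.
Correction k=2: B_{4}/4! · (f^{(3)}(21) − f^{(3)}(11)) = −1/720 · (0.00118742 − 0.00183942) = 9.05547e-07.
After k=2: 105.180.
Correction k=3: B_{6}/6! · (f^{(5)}(21) − f^{(5)}(11)) = 1/30240 · (2.14911e-06 − 3.14882e-06) = -3.30591e-11.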